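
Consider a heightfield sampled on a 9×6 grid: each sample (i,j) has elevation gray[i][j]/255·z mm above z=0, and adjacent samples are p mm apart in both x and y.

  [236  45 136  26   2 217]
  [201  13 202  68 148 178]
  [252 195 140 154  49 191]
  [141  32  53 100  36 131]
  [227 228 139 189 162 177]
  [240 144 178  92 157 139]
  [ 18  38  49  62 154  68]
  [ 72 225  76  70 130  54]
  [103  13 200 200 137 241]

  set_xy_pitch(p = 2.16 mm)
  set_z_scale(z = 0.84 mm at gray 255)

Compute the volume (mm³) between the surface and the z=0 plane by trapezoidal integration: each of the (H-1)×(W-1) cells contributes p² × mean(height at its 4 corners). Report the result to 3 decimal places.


75.404

height_mm = gray/255 × 0.84; cell vol = 2.16² × mean(4 corners)
unit = 2.16² × 0.84 / (4×255) = 0.00384226 mm³ per gray-sum
row 0: Σ corner-gray over 5 cells = 2112  → 8.1149
row 1: Σ corner-gray over 5 cells = 2760  → 10.6046
row 2: Σ corner-gray over 5 cells = 2233  → 8.5798
row 3: Σ corner-gray over 5 cells = 2554  → 9.8131
row 4: Σ corner-gray over 5 cells = 3361  → 12.9138
row 5: Σ corner-gray over 5 cells = 2213  → 8.5029
row 6: Σ corner-gray over 5 cells = 1820  → 6.9929
row 7: Σ corner-gray over 5 cells = 2572  → 9.8823
Σ rows: total corner-gray = 19625  → 75.4043 mm³


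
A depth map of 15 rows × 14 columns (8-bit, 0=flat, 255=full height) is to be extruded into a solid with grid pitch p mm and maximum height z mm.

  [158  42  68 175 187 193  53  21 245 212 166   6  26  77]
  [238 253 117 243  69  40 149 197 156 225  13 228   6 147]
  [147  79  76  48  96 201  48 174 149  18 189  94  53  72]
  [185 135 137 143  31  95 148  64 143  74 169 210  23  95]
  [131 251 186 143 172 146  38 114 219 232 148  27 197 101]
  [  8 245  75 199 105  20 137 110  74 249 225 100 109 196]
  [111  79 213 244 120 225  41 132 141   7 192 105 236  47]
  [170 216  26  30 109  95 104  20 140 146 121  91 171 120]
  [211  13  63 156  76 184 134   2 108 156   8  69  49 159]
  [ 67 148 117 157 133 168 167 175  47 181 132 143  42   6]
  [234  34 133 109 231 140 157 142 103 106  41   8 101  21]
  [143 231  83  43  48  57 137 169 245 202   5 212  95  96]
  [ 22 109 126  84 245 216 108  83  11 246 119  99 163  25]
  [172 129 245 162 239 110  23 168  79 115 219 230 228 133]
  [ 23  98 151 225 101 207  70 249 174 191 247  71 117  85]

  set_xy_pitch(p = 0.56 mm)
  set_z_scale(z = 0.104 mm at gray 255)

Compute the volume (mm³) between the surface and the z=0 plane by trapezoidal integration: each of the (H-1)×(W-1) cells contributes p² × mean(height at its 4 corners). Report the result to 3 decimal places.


2.954

height_mm = gray/255 × 0.104; cell vol = 0.56² × mean(4 corners)
unit = 0.56² × 0.104 / (4×255) = 3.19749e-05 mm³ per gray-sum
row 0: Σ corner-gray over 13 cells = 6800  → 0.2174
row 1: Σ corner-gray over 13 cells = 6446  → 0.2061
row 2: Σ corner-gray over 13 cells = 5693  → 0.1820
row 3: Σ corner-gray over 13 cells = 7002  → 0.2239
row 4: Σ corner-gray over 13 cells = 7478  → 0.2391
row 5: Σ corner-gray over 13 cells = 7128  → 0.2279
row 6: Σ corner-gray over 13 cells = 6456  → 0.2064
row 7: Σ corner-gray over 13 cells = 5234  → 0.1674
row 8: Σ corner-gray over 13 cells = 5699  → 0.1822
row 9: Σ corner-gray over 13 cells = 6158  → 0.1969
row 10: Σ corner-gray over 13 cells = 6158  → 0.1969
row 11: Σ corner-gray over 13 cells = 6558  → 0.2097
row 12: Σ corner-gray over 13 cells = 7464  → 0.2387
row 13: Σ corner-gray over 13 cells = 8109  → 0.2593
Σ rows: total corner-gray = 92383  → 2.9539 mm³


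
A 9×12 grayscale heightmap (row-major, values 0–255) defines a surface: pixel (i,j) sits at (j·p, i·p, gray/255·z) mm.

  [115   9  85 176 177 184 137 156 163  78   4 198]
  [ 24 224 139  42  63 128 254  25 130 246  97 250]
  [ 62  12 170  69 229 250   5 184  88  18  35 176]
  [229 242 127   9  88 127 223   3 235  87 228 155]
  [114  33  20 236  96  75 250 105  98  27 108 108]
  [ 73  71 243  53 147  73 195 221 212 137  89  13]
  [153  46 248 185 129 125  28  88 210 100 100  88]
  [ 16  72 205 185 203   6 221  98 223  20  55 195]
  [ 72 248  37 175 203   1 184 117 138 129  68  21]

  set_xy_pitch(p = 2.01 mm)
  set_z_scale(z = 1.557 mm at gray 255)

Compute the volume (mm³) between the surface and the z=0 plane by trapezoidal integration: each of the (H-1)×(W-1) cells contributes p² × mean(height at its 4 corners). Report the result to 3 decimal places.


height_mm = gray/255 × 1.557; cell vol = 2.01² × mean(4 corners)
unit = 2.01² × 1.557 / (4×255) = 0.00616709 mm³ per gray-sum
row 0: Σ corner-gray over 11 cells = 5621  → 34.6652
row 1: Σ corner-gray over 11 cells = 5328  → 32.8583
row 2: Σ corner-gray over 11 cells = 5480  → 33.7957
row 3: Σ corner-gray over 11 cells = 5440  → 33.5490
row 4: Σ corner-gray over 11 cells = 5286  → 32.5993
row 5: Σ corner-gray over 11 cells = 5727  → 35.3189
row 6: Σ corner-gray over 11 cells = 5546  → 34.2027
row 7: Σ corner-gray over 11 cells = 5480  → 33.7957
Σ rows: total corner-gray = 43908  → 270.7848 mm³

270.785


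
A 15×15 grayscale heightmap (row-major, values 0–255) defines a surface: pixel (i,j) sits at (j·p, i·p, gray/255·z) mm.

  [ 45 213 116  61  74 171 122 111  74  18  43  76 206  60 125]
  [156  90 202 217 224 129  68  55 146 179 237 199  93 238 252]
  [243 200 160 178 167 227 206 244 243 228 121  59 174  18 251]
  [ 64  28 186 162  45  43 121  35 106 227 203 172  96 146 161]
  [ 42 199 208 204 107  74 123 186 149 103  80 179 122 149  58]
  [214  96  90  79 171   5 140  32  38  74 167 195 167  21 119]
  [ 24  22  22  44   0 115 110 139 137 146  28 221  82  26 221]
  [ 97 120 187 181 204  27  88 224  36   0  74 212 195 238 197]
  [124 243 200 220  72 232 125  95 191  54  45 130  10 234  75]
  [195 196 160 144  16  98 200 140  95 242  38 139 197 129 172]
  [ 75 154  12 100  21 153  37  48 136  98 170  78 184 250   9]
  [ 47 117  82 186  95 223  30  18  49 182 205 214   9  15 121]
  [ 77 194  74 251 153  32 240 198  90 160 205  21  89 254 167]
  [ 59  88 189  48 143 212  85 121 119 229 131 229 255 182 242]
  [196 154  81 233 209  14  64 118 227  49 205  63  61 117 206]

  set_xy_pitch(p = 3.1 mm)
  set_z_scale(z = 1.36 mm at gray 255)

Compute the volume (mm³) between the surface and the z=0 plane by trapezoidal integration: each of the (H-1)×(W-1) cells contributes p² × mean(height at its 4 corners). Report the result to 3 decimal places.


1320.030

height_mm = gray/255 × 1.36; cell vol = 3.1² × mean(4 corners)
unit = 3.1² × 1.36 / (4×255) = 0.0128133 mm³ per gray-sum
row 0: Σ corner-gray over 14 cells = 7422  → 95.1006
row 1: Σ corner-gray over 14 cells = 9506  → 121.8035
row 2: Σ corner-gray over 14 cells = 8309  → 106.4660
row 3: Σ corner-gray over 14 cells = 7231  → 92.6532
row 4: Σ corner-gray over 14 cells = 6749  → 86.4772
row 5: Σ corner-gray over 14 cells = 5312  → 68.0644
row 6: Σ corner-gray over 14 cells = 6295  → 80.6599
row 7: Σ corner-gray over 14 cells = 7767  → 99.5212
row 8: Σ corner-gray over 14 cells = 7856  → 100.6615
row 9: Σ corner-gray over 14 cells = 6921  → 88.6811
row 10: Σ corner-gray over 14 cells = 5984  → 76.6750
row 11: Σ corner-gray over 14 cells = 7184  → 92.0510
row 12: Σ corner-gray over 14 cells = 8529  → 109.2849
row 13: Σ corner-gray over 14 cells = 7955  → 101.9301
Σ rows: total corner-gray = 103020  → 1320.0296 mm³


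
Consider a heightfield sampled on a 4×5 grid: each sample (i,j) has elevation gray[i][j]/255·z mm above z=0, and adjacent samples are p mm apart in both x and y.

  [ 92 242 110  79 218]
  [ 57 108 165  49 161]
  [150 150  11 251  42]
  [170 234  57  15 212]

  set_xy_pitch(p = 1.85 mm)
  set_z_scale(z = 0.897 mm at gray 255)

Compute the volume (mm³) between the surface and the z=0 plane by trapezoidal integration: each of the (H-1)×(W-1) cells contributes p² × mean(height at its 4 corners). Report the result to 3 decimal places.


height_mm = gray/255 × 0.897; cell vol = 1.85² × mean(4 corners)
unit = 1.85² × 0.897 / (4×255) = 0.00300979 mm³ per gray-sum
row 0: Σ corner-gray over 4 cells = 2034  → 6.1219
row 1: Σ corner-gray over 4 cells = 1878  → 5.6524
row 2: Σ corner-gray over 4 cells = 2010  → 6.0497
Σ rows: total corner-gray = 5922  → 17.8240 mm³

17.824


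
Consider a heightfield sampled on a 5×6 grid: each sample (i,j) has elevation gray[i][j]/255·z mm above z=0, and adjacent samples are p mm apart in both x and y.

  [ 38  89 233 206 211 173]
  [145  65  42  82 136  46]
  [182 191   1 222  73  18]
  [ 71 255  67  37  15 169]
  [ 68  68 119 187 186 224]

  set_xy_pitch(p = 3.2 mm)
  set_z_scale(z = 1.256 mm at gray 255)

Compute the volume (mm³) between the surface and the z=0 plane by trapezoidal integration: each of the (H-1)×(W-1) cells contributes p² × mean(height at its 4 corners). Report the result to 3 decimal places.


114.832

height_mm = gray/255 × 1.256; cell vol = 3.2² × mean(4 corners)
unit = 3.2² × 1.256 / (4×255) = 0.0126093 mm³ per gray-sum
row 0: Σ corner-gray over 5 cells = 2530  → 31.9014
row 1: Σ corner-gray over 5 cells = 2015  → 25.4076
row 2: Σ corner-gray over 5 cells = 2162  → 27.2612
row 3: Σ corner-gray over 5 cells = 2400  → 30.2622
Σ rows: total corner-gray = 9107  → 114.8325 mm³


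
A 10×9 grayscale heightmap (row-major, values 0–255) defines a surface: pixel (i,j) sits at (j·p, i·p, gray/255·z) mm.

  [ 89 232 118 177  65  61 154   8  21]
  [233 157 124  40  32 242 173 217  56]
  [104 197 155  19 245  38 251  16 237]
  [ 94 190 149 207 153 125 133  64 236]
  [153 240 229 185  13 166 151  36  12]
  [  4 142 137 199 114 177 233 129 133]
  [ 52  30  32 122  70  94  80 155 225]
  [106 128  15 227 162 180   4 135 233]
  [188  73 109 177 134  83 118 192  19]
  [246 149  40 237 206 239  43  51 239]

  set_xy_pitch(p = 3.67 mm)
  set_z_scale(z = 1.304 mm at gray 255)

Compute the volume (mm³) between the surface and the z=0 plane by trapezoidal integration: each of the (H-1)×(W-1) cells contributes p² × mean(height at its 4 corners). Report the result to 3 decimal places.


652.895

height_mm = gray/255 × 1.304; cell vol = 3.67² × mean(4 corners)
unit = 3.67² × 1.304 / (4×255) = 0.0172191 mm³ per gray-sum
row 0: Σ corner-gray over 8 cells = 3999  → 68.8590
row 1: Σ corner-gray over 8 cells = 4442  → 76.4871
row 2: Σ corner-gray over 8 cells = 4555  → 78.4328
row 3: Σ corner-gray over 8 cells = 4577  → 78.8117
row 4: Σ corner-gray over 8 cells = 4604  → 79.2766
row 5: Σ corner-gray over 8 cells = 3842  → 66.1556
row 6: Σ corner-gray over 8 cells = 3484  → 59.9912
row 7: Σ corner-gray over 8 cells = 4020  → 69.2206
row 8: Σ corner-gray over 8 cells = 4394  → 75.6606
Σ rows: total corner-gray = 37917  → 652.8953 mm³


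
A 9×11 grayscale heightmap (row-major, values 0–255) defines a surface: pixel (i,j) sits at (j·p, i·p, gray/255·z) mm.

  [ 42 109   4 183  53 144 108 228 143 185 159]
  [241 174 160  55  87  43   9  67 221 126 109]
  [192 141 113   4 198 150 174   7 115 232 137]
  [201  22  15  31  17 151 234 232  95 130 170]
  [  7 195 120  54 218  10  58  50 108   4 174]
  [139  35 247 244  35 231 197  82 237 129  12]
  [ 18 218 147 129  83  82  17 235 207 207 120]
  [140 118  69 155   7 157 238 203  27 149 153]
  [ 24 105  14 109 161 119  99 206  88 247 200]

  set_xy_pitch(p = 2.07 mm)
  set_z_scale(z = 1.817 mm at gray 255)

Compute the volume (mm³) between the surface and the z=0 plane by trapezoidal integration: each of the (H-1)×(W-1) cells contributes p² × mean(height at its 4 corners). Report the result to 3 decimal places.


301.359

height_mm = gray/255 × 1.817; cell vol = 2.07² × mean(4 corners)
unit = 2.07² × 1.817 / (4×255) = 0.007633 mm³ per gray-sum
row 0: Σ corner-gray over 10 cells = 4749  → 36.2491
row 1: Σ corner-gray over 10 cells = 4831  → 36.8750
row 2: Σ corner-gray over 10 cells = 4822  → 36.8063
row 3: Σ corner-gray over 10 cells = 4040  → 30.8373
row 4: Σ corner-gray over 10 cells = 4840  → 36.9437
row 5: Σ corner-gray over 10 cells = 5813  → 44.3706
row 6: Σ corner-gray over 10 cells = 5327  → 40.6610
row 7: Σ corner-gray over 10 cells = 5059  → 38.6154
Σ rows: total corner-gray = 39481  → 301.3586 mm³


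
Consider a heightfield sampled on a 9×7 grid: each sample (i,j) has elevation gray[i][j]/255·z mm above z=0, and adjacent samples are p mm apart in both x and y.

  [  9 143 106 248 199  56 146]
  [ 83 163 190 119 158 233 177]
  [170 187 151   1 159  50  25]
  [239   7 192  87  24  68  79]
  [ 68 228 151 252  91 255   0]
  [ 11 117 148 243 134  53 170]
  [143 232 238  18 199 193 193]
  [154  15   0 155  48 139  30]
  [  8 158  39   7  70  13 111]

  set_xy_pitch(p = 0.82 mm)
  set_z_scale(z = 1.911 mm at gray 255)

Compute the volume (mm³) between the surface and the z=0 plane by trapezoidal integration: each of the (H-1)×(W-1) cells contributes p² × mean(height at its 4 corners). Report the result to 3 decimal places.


height_mm = gray/255 × 1.911; cell vol = 0.82² × mean(4 corners)
unit = 0.82² × 1.911 / (4×255) = 0.00125976 mm³ per gray-sum
row 0: Σ corner-gray over 6 cells = 3645  → 4.5918
row 1: Σ corner-gray over 6 cells = 3277  → 4.1282
row 2: Σ corner-gray over 6 cells = 2365  → 2.9793
row 3: Σ corner-gray over 6 cells = 3096  → 3.9002
row 4: Σ corner-gray over 6 cells = 3593  → 4.5263
row 5: Σ corner-gray over 6 cells = 3667  → 4.6195
row 6: Σ corner-gray over 6 cells = 2994  → 3.7717
row 7: Σ corner-gray over 6 cells = 1591  → 2.0043
Σ rows: total corner-gray = 24228  → 30.5215 mm³

30.521


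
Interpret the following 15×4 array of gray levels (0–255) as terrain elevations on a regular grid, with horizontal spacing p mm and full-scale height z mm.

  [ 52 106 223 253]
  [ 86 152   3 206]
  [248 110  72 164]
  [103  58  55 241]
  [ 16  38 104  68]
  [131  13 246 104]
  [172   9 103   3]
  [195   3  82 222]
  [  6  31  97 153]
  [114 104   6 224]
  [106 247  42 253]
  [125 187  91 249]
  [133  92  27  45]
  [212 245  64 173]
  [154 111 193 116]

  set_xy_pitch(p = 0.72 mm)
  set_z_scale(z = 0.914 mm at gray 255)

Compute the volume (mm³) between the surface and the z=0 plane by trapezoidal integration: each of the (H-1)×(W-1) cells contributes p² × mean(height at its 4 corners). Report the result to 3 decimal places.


8.579

height_mm = gray/255 × 0.914; cell vol = 0.72² × mean(4 corners)
unit = 0.72² × 0.914 / (4×255) = 0.000464527 mm³ per gray-sum
row 0: Σ corner-gray over 3 cells = 1565  → 0.7270
row 1: Σ corner-gray over 3 cells = 1378  → 0.6401
row 2: Σ corner-gray over 3 cells = 1346  → 0.6253
row 3: Σ corner-gray over 3 cells = 938  → 0.4357
row 4: Σ corner-gray over 3 cells = 1121  → 0.5207
row 5: Σ corner-gray over 3 cells = 1152  → 0.5351
row 6: Σ corner-gray over 3 cells = 986  → 0.4580
row 7: Σ corner-gray over 3 cells = 1002  → 0.4655
row 8: Σ corner-gray over 3 cells = 973  → 0.4520
row 9: Σ corner-gray over 3 cells = 1495  → 0.6945
row 10: Σ corner-gray over 3 cells = 1867  → 0.8673
row 11: Σ corner-gray over 3 cells = 1346  → 0.6253
row 12: Σ corner-gray over 3 cells = 1419  → 0.6592
row 13: Σ corner-gray over 3 cells = 1881  → 0.8738
Σ rows: total corner-gray = 18469  → 8.5794 mm³


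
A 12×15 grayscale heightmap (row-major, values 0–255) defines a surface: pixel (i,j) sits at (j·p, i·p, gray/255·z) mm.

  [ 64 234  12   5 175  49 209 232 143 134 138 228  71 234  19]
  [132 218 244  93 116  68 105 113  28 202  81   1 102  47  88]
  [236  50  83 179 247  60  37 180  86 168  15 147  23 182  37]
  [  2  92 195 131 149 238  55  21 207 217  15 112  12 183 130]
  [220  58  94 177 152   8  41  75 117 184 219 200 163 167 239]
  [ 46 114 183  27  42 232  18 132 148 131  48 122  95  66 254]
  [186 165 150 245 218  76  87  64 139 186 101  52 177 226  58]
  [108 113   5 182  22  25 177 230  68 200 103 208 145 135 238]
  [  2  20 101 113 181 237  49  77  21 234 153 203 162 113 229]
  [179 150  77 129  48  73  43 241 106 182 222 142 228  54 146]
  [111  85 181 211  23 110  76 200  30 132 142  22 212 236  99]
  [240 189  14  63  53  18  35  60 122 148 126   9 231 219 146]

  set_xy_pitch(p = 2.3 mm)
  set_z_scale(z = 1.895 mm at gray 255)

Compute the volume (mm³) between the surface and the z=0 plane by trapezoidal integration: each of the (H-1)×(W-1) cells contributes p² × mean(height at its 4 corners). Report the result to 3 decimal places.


750.691

height_mm = gray/255 × 1.895; cell vol = 2.3² × mean(4 corners)
unit = 2.3² × 1.895 / (4×255) = 0.00982799 mm³ per gray-sum
row 0: Σ corner-gray over 14 cells = 6867  → 67.4888
row 1: Σ corner-gray over 14 cells = 6243  → 61.3561
row 2: Σ corner-gray over 14 cells = 6573  → 64.5994
row 3: Σ corner-gray over 14 cells = 7155  → 70.3193
row 4: Σ corner-gray over 14 cells = 6785  → 66.6829
row 5: Σ corner-gray over 14 cells = 7032  → 69.1104
row 6: Σ corner-gray over 14 cells = 7588  → 74.5748
row 7: Σ corner-gray over 14 cells = 7131  → 70.0834
row 8: Σ corner-gray over 14 cells = 7274  → 71.4888
row 9: Σ corner-gray over 14 cells = 7245  → 71.2038
row 10: Σ corner-gray over 14 cells = 6490  → 63.7837
Σ rows: total corner-gray = 76383  → 750.6914 mm³


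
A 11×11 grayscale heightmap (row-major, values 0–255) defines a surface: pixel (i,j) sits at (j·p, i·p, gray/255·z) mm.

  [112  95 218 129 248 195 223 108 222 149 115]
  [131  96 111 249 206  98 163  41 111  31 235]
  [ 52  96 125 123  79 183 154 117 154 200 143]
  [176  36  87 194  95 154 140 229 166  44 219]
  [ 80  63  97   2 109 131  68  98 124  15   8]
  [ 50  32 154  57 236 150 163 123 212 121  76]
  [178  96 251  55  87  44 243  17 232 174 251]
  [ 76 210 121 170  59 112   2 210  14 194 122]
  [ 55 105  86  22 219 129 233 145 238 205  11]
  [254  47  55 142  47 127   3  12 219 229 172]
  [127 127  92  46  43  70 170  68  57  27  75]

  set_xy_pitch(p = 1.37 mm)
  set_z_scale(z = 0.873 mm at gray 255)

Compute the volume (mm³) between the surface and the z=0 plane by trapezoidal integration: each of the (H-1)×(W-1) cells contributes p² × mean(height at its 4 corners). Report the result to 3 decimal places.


79.589

height_mm = gray/255 × 0.873; cell vol = 1.37² × mean(4 corners)
unit = 1.37² × 0.873 / (4×255) = 0.00160641 mm³ per gray-sum
row 0: Σ corner-gray over 10 cells = 5979  → 9.6047
row 1: Σ corner-gray over 10 cells = 5235  → 8.4095
row 2: Σ corner-gray over 10 cells = 5342  → 8.5814
row 3: Σ corner-gray over 10 cells = 4187  → 6.7260
row 4: Σ corner-gray over 10 cells = 4124  → 6.6248
row 5: Σ corner-gray over 10 cells = 5449  → 8.7533
row 6: Σ corner-gray over 10 cells = 5209  → 8.3678
row 7: Σ corner-gray over 10 cells = 5212  → 8.3726
row 8: Σ corner-gray over 10 cells = 5018  → 8.0609
row 9: Σ corner-gray over 10 cells = 3790  → 6.0883
Σ rows: total corner-gray = 49545  → 79.5894 mm³


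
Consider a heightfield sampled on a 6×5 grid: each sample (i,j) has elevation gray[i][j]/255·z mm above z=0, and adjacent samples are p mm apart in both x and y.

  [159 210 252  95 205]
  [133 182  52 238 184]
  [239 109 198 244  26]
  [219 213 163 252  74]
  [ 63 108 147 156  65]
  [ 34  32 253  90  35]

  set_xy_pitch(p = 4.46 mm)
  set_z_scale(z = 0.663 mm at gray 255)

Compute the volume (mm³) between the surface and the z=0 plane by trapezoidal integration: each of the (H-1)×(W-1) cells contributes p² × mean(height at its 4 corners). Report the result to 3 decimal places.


height_mm = gray/255 × 0.663; cell vol = 4.46² × mean(4 corners)
unit = 4.46² × 0.663 / (4×255) = 0.0129295 mm³ per gray-sum
row 0: Σ corner-gray over 4 cells = 2739  → 35.4140
row 1: Σ corner-gray over 4 cells = 2628  → 33.9788
row 2: Σ corner-gray over 4 cells = 2916  → 37.7025
row 3: Σ corner-gray over 4 cells = 2499  → 32.3109
row 4: Σ corner-gray over 4 cells = 1769  → 22.8724
Σ rows: total corner-gray = 12551  → 162.2787 mm³

162.279


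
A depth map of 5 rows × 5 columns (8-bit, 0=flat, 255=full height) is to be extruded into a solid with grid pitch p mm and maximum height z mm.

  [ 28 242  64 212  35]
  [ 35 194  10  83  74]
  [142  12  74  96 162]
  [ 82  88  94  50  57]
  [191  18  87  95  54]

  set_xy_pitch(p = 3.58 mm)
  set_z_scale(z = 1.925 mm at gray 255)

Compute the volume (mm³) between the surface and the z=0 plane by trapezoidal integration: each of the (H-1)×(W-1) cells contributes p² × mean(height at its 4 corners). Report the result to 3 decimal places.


136.710

height_mm = gray/255 × 1.925; cell vol = 3.58² × mean(4 corners)
unit = 3.58² × 1.925 / (4×255) = 0.0241878 mm³ per gray-sum
row 0: Σ corner-gray over 4 cells = 1782  → 43.1027
row 1: Σ corner-gray over 4 cells = 1351  → 32.6777
row 2: Σ corner-gray over 4 cells = 1271  → 30.7427
row 3: Σ corner-gray over 4 cells = 1248  → 30.1864
Σ rows: total corner-gray = 5652  → 136.7095 mm³


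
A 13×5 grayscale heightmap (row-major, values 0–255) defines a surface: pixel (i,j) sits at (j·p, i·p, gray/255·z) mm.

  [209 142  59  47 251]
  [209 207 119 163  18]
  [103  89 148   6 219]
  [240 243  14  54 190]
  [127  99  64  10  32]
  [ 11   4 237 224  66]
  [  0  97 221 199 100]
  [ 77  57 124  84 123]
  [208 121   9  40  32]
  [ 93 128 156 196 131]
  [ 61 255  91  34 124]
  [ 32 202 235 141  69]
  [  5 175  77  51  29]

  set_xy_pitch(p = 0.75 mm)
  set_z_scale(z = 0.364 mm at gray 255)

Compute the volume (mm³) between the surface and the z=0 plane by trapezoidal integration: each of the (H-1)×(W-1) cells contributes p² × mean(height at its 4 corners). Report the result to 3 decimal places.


4.498

height_mm = gray/255 × 0.364; cell vol = 0.75² × mean(4 corners)
unit = 0.75² × 0.364 / (4×255) = 0.000200735 mm³ per gray-sum
row 0: Σ corner-gray over 4 cells = 2161  → 0.4338
row 1: Σ corner-gray over 4 cells = 2013  → 0.4041
row 2: Σ corner-gray over 4 cells = 1860  → 0.3734
row 3: Σ corner-gray over 4 cells = 1557  → 0.3125
row 4: Σ corner-gray over 4 cells = 1512  → 0.3035
row 5: Σ corner-gray over 4 cells = 2141  → 0.4298
row 6: Σ corner-gray over 4 cells = 1864  → 0.3742
row 7: Σ corner-gray over 4 cells = 1310  → 0.2630
row 8: Σ corner-gray over 4 cells = 1764  → 0.3541
row 9: Σ corner-gray over 4 cells = 2129  → 0.4274
row 10: Σ corner-gray over 4 cells = 2202  → 0.4420
row 11: Σ corner-gray over 4 cells = 1897  → 0.3808
Σ rows: total corner-gray = 22410  → 4.4985 mm³


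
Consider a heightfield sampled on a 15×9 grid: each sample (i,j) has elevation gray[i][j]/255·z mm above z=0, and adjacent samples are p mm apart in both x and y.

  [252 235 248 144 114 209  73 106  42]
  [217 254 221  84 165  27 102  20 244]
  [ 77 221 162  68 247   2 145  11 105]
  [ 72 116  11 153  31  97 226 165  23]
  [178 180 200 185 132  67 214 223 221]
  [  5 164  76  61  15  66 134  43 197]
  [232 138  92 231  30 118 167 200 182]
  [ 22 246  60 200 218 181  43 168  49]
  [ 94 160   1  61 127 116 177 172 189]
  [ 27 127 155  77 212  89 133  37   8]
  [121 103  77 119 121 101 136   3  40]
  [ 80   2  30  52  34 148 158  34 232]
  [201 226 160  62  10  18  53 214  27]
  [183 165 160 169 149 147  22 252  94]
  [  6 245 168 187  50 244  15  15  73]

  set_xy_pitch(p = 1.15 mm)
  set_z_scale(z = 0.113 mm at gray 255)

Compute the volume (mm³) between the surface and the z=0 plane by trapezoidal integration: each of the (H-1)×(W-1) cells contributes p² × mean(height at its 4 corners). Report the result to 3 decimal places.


height_mm = gray/255 × 0.113; cell vol = 1.15² × mean(4 corners)
unit = 1.15² × 0.113 / (4×255) = 0.000146512 mm³ per gray-sum
row 0: Σ corner-gray over 8 cells = 4759  → 0.6973
row 1: Σ corner-gray over 8 cells = 4101  → 0.6008
row 2: Σ corner-gray over 8 cells = 3587  → 0.5255
row 3: Σ corner-gray over 8 cells = 4494  → 0.6584
row 4: Σ corner-gray over 8 cells = 4121  → 0.6038
row 5: Σ corner-gray over 8 cells = 3686  → 0.5400
row 6: Σ corner-gray over 8 cells = 4669  → 0.6841
row 7: Σ corner-gray over 8 cells = 4214  → 0.6174
row 8: Σ corner-gray over 8 cells = 3606  → 0.5283
row 9: Σ corner-gray over 8 cells = 3176  → 0.4653
row 10: Σ corner-gray over 8 cells = 2709  → 0.3969
row 11: Σ corner-gray over 8 cells = 2942  → 0.4310
row 12: Σ corner-gray over 8 cells = 4119  → 0.6035
row 13: Σ corner-gray over 8 cells = 4332  → 0.6347
Σ rows: total corner-gray = 54515  → 7.9871 mm³

7.987


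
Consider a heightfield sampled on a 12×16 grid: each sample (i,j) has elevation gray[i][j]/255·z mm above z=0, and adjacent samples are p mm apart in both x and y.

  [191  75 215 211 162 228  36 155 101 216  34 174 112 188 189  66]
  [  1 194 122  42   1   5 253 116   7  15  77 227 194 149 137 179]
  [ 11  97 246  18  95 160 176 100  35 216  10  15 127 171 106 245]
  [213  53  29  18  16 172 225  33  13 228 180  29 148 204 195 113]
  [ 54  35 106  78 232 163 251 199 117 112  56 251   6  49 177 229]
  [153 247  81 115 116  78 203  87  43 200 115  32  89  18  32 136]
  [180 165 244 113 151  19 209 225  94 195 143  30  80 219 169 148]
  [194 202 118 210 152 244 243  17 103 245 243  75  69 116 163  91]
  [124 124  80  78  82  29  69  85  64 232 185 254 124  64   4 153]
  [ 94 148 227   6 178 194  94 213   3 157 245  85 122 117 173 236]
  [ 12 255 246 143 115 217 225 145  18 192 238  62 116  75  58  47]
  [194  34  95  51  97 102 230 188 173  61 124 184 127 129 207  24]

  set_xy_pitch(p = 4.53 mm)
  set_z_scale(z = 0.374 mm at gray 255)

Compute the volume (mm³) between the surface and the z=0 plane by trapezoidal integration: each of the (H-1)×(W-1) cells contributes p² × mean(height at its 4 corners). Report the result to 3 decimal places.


height_mm = gray/255 × 0.374; cell vol = 4.53² × mean(4 corners)
unit = 4.53² × 0.374 / (4×255) = 0.00752433 mm³ per gray-sum
row 0: Σ corner-gray over 15 cells = 7707  → 57.9900
row 1: Σ corner-gray over 15 cells = 6658  → 50.0970
row 2: Σ corner-gray over 15 cells = 6812  → 51.2557
row 3: Σ corner-gray over 15 cells = 7359  → 55.3715
row 4: Σ corner-gray over 15 cells = 7148  → 53.7839
row 5: Σ corner-gray over 15 cells = 7641  → 57.4934
row 6: Σ corner-gray over 15 cells = 9125  → 68.6595
row 7: Σ corner-gray over 15 cells = 7910  → 59.5175
row 8: Σ corner-gray over 15 cells = 7479  → 56.2745
row 9: Σ corner-gray over 15 cells = 8523  → 64.1299
row 10: Σ corner-gray over 15 cells = 8091  → 60.8794
Σ rows: total corner-gray = 84453  → 635.4522 mm³

635.452


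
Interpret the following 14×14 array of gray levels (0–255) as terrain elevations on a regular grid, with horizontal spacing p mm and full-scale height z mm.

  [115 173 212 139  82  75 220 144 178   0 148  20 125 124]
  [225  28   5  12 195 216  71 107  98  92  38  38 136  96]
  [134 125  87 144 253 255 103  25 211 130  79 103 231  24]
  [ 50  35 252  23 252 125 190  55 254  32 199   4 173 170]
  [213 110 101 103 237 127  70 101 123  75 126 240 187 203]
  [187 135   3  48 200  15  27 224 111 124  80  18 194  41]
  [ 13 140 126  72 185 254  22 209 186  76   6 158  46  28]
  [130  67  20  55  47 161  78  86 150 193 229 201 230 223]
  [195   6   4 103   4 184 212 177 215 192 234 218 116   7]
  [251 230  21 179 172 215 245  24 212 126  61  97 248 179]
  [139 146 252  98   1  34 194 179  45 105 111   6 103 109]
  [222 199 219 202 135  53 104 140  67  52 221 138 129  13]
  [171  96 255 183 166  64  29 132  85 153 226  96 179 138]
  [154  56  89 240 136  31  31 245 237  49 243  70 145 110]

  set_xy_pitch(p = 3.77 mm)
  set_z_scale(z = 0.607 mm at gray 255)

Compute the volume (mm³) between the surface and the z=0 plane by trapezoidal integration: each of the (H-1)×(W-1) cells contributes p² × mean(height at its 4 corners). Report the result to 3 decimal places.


height_mm = gray/255 × 0.607; cell vol = 3.77² × mean(4 corners)
unit = 3.77² × 0.607 / (4×255) = 0.00845807 mm³ per gray-sum
row 0: Σ corner-gray over 13 cells = 5664  → 47.9065
row 1: Σ corner-gray over 13 cells = 6043  → 51.1121
row 2: Σ corner-gray over 13 cells = 7058  → 59.6971
row 3: Σ corner-gray over 13 cells = 7024  → 59.4095
row 4: Σ corner-gray over 13 cells = 6202  → 52.4569
row 5: Σ corner-gray over 13 cells = 5587  → 47.2552
row 6: Σ corner-gray over 13 cells = 6388  → 54.0301
row 7: Σ corner-gray over 13 cells = 6919  → 58.5214
row 8: Σ corner-gray over 13 cells = 7622  → 64.4674
row 9: Σ corner-gray over 13 cells = 6886  → 58.2423
row 10: Σ corner-gray over 13 cells = 6349  → 53.7003
row 11: Σ corner-gray over 13 cells = 7190  → 60.8135
row 12: Σ corner-gray over 13 cells = 7045  → 59.5871
Σ rows: total corner-gray = 85977  → 727.1994 mm³

727.199


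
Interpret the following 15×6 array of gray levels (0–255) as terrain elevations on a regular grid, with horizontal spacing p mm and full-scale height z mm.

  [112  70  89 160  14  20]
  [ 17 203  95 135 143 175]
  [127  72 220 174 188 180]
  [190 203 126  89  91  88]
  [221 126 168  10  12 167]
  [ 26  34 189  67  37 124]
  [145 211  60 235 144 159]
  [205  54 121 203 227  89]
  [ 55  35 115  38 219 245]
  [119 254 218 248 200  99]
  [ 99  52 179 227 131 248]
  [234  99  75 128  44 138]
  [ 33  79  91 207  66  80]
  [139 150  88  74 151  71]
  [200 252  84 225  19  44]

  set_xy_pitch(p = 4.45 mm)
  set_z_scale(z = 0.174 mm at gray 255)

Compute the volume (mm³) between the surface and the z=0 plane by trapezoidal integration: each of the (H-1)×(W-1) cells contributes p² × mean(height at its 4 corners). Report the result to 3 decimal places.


122.854

height_mm = gray/255 × 0.174; cell vol = 4.45² × mean(4 corners)
unit = 4.45² × 0.174 / (4×255) = 0.00337807 mm³ per gray-sum
row 0: Σ corner-gray over 5 cells = 2142  → 7.2358
row 1: Σ corner-gray over 5 cells = 2959  → 9.9957
row 2: Σ corner-gray over 5 cells = 2911  → 9.8336
row 3: Σ corner-gray over 5 cells = 2316  → 7.8236
row 4: Σ corner-gray over 5 cells = 1824  → 6.1616
row 5: Σ corner-gray over 5 cells = 2408  → 8.1344
row 6: Σ corner-gray over 5 cells = 3108  → 10.4991
row 7: Σ corner-gray over 5 cells = 2618  → 8.8438
row 8: Σ corner-gray over 5 cells = 3172  → 10.7152
row 9: Σ corner-gray over 5 cells = 3583  → 12.1036
row 10: Σ corner-gray over 5 cells = 2589  → 8.7458
row 11: Σ corner-gray over 5 cells = 2063  → 6.9690
row 12: Σ corner-gray over 5 cells = 2135  → 7.2122
row 13: Σ corner-gray over 5 cells = 2540  → 8.5803
Σ rows: total corner-gray = 36368  → 122.8538 mm³


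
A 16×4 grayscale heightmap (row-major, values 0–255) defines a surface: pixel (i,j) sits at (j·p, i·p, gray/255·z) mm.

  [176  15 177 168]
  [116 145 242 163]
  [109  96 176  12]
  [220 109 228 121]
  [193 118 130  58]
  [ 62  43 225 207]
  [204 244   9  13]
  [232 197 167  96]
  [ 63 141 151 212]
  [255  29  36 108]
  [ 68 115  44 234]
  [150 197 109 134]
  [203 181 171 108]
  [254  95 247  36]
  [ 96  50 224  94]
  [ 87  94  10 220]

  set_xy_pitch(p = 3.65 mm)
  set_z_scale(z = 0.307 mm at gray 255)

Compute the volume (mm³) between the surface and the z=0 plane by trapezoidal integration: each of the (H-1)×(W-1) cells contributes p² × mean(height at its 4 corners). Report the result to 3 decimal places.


98.485

height_mm = gray/255 × 0.307; cell vol = 3.65² × mean(4 corners)
unit = 3.65² × 0.307 / (4×255) = 0.00400981 mm³ per gray-sum
row 0: Σ corner-gray over 3 cells = 1781  → 7.1415
row 1: Σ corner-gray over 3 cells = 1718  → 6.8889
row 2: Σ corner-gray over 3 cells = 1680  → 6.7365
row 3: Σ corner-gray over 3 cells = 1762  → 7.0653
row 4: Σ corner-gray over 3 cells = 1552  → 6.2232
row 5: Σ corner-gray over 3 cells = 1528  → 6.1270
row 6: Σ corner-gray over 3 cells = 1779  → 7.1335
row 7: Σ corner-gray over 3 cells = 1915  → 7.6788
row 8: Σ corner-gray over 3 cells = 1352  → 5.4213
row 9: Σ corner-gray over 3 cells = 1113  → 4.4629
row 10: Σ corner-gray over 3 cells = 1516  → 6.0789
row 11: Σ corner-gray over 3 cells = 1911  → 7.6627
row 12: Σ corner-gray over 3 cells = 1989  → 7.9755
row 13: Σ corner-gray over 3 cells = 1712  → 6.8648
row 14: Σ corner-gray over 3 cells = 1253  → 5.0243
Σ rows: total corner-gray = 24561  → 98.4850 mm³


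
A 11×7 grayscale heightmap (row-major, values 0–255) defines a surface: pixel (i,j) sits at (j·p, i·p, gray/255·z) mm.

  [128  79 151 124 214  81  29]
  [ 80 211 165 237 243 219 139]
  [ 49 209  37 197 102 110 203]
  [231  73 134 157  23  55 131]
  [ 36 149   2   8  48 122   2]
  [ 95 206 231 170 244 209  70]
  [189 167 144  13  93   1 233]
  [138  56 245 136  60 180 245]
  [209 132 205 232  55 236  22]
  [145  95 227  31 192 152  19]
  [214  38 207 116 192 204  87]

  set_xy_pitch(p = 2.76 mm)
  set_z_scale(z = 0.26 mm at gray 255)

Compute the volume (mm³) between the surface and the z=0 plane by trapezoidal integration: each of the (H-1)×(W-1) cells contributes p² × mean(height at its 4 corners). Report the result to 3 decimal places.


height_mm = gray/255 × 0.26; cell vol = 2.76² × mean(4 corners)
unit = 2.76² × 0.26 / (4×255) = 0.00194174 mm³ per gray-sum
row 0: Σ corner-gray over 6 cells = 3824  → 7.4252
row 1: Σ corner-gray over 6 cells = 3931  → 7.6330
row 2: Σ corner-gray over 6 cells = 2808  → 5.4524
row 3: Σ corner-gray over 6 cells = 1942  → 3.7709
row 4: Σ corner-gray over 6 cells = 2981  → 5.7883
row 5: Σ corner-gray over 6 cells = 3543  → 6.8796
row 6: Σ corner-gray over 6 cells = 2995  → 5.8155
row 7: Σ corner-gray over 6 cells = 3688  → 7.1611
row 8: Σ corner-gray over 6 cells = 3509  → 6.8136
row 9: Σ corner-gray over 6 cells = 3373  → 6.5495
Σ rows: total corner-gray = 32594  → 63.2891 mm³

63.289


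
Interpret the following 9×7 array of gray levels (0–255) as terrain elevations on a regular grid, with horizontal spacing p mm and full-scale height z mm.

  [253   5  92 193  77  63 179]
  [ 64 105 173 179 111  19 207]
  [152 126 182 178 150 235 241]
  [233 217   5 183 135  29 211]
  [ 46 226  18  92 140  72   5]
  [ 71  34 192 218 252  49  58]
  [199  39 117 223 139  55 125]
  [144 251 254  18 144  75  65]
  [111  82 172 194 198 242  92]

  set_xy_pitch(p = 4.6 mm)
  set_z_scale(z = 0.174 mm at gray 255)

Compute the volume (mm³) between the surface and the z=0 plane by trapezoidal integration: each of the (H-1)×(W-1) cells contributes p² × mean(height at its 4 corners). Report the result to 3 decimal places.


height_mm = gray/255 × 0.174; cell vol = 4.6² × mean(4 corners)
unit = 4.6² × 0.174 / (4×255) = 0.00360965 mm³ per gray-sum
row 0: Σ corner-gray over 6 cells = 2737  → 9.8796
row 1: Σ corner-gray over 6 cells = 3580  → 12.9225
row 2: Σ corner-gray over 6 cells = 3717  → 13.4171
row 3: Σ corner-gray over 6 cells = 2729  → 9.8507
row 4: Σ corner-gray over 6 cells = 2766  → 9.9843
row 5: Σ corner-gray over 6 cells = 3089  → 11.1502
row 6: Σ corner-gray over 6 cells = 3163  → 11.4173
row 7: Σ corner-gray over 6 cells = 3672  → 13.2546
Σ rows: total corner-gray = 25453  → 91.8763 mm³

91.876


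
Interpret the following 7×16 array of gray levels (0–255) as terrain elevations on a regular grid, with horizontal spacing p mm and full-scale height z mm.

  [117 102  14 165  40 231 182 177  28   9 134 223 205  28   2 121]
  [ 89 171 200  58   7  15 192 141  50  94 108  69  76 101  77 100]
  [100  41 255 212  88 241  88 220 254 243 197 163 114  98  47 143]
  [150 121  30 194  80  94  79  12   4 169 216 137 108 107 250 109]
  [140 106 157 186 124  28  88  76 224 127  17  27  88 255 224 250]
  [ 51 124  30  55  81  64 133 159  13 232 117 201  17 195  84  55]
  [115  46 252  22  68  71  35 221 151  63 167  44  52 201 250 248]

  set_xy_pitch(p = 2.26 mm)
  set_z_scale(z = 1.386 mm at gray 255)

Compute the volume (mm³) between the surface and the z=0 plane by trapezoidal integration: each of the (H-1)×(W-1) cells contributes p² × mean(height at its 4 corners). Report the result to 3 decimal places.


height_mm = gray/255 × 1.386; cell vol = 2.26² × mean(4 corners)
unit = 2.26² × 1.386 / (4×255) = 0.00694033 mm³ per gray-sum
row 0: Σ corner-gray over 15 cells = 6225  → 43.2035
row 1: Σ corner-gray over 15 cells = 7672  → 53.2462
row 2: Σ corner-gray over 15 cells = 8226  → 57.0911
row 3: Σ corner-gray over 15 cells = 7305  → 50.6991
row 4: Σ corner-gray over 15 cells = 6960  → 48.3047
row 5: Σ corner-gray over 15 cells = 6765  → 46.9513
Σ rows: total corner-gray = 43153  → 299.4959 mm³

299.496


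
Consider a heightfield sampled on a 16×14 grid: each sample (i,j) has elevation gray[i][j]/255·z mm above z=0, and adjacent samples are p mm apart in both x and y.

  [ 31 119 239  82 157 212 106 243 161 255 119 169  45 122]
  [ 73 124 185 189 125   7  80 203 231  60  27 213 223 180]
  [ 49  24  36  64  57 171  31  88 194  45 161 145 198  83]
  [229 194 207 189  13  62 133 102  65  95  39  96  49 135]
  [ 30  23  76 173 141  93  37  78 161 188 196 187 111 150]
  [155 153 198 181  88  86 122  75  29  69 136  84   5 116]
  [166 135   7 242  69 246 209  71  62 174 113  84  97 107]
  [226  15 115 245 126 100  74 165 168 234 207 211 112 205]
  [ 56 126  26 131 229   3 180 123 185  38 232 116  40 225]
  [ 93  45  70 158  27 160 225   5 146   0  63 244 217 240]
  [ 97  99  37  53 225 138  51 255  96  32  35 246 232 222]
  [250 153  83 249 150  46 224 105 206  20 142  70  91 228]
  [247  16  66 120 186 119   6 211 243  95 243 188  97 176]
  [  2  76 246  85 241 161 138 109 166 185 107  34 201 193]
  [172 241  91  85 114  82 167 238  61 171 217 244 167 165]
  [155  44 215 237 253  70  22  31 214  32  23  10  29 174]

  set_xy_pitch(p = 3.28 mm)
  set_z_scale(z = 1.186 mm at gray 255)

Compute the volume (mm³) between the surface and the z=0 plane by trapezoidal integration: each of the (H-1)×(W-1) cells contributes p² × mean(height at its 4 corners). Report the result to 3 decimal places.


height_mm = gray/255 × 1.186; cell vol = 3.28² × mean(4 corners)
unit = 3.28² × 1.186 / (4×255) = 0.0125093 mm³ per gray-sum
row 0: Σ corner-gray over 13 cells = 7554  → 94.4951
row 1: Σ corner-gray over 13 cells = 6147  → 76.8945
row 2: Σ corner-gray over 13 cells = 5412  → 67.7002
row 3: Σ corner-gray over 13 cells = 5960  → 74.5553
row 4: Σ corner-gray over 13 cells = 5831  → 72.9416
row 5: Σ corner-gray over 13 cells = 6014  → 75.2308
row 6: Σ corner-gray over 13 cells = 7266  → 90.8924
row 7: Σ corner-gray over 13 cells = 7114  → 88.9910
row 8: Σ corner-gray over 13 cells = 6192  → 77.4574
row 9: Σ corner-gray over 13 cells = 6370  → 79.6841
row 10: Σ corner-gray over 13 cells = 6873  → 85.9763
row 11: Σ corner-gray over 13 cells = 7159  → 89.5539
row 12: Σ corner-gray over 13 cells = 7296  → 91.2677
row 13: Σ corner-gray over 13 cells = 7786  → 97.3972
row 14: Σ corner-gray over 13 cells = 6782  → 84.8379
Σ rows: total corner-gray = 99756  → 1247.8754 mm³

1247.875


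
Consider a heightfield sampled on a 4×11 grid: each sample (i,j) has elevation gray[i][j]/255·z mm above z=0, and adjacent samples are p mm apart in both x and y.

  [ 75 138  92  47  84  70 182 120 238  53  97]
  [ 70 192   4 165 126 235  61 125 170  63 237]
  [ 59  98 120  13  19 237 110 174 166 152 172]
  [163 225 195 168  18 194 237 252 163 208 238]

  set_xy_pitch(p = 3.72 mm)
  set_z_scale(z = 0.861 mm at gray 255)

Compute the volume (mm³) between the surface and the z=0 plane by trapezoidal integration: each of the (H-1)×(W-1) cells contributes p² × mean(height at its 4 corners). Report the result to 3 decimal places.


height_mm = gray/255 × 0.861; cell vol = 3.72² × mean(4 corners)
unit = 3.72² × 0.861 / (4×255) = 0.0116812 mm³ per gray-sum
row 0: Σ corner-gray over 10 cells = 4809  → 56.1751
row 1: Σ corner-gray over 10 cells = 4998  → 58.3828
row 2: Σ corner-gray over 10 cells = 6130  → 71.6060
Σ rows: total corner-gray = 15937  → 186.1639 mm³

186.164


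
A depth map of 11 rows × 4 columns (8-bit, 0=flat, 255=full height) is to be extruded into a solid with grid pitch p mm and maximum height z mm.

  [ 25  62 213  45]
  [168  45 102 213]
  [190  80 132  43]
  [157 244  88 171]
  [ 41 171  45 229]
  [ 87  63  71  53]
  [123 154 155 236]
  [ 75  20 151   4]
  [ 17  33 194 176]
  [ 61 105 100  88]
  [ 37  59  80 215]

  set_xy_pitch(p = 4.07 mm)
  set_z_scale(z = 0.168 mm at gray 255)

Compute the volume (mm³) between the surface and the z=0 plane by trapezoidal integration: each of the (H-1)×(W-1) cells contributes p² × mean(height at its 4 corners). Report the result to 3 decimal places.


36.085

height_mm = gray/255 × 0.168; cell vol = 4.07² × mean(4 corners)
unit = 4.07² × 0.168 / (4×255) = 0.00272834 mm³ per gray-sum
row 0: Σ corner-gray over 3 cells = 1295  → 3.5332
row 1: Σ corner-gray over 3 cells = 1332  → 3.6341
row 2: Σ corner-gray over 3 cells = 1649  → 4.4990
row 3: Σ corner-gray over 3 cells = 1694  → 4.6218
row 4: Σ corner-gray over 3 cells = 1110  → 3.0285
row 5: Σ corner-gray over 3 cells = 1385  → 3.7787
row 6: Σ corner-gray over 3 cells = 1398  → 3.8142
row 7: Σ corner-gray over 3 cells = 1068  → 2.9139
row 8: Σ corner-gray over 3 cells = 1206  → 3.2904
row 9: Σ corner-gray over 3 cells = 1089  → 2.9712
Σ rows: total corner-gray = 13226  → 36.0850 mm³
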